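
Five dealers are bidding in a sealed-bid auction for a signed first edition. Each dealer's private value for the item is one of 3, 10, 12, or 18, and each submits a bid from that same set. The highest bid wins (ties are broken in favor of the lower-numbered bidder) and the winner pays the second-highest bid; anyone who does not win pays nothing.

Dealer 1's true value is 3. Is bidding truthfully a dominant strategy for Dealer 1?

Yes

Check each profile of the others' bids and compare truth against every alternative bid.
Others bid (3, 3, 3, 10): truth gives 0, best alternative gives -7.
Others bid (3, 3, 10, 3): truth gives 0, best alternative gives -7.
Others bid (3, 3, 10, 10): truth gives 0, best alternative gives -7.
Others bid (3, 10, 3, 3): truth gives 0, best alternative gives -7.
Others bid (3, 10, 3, 10): truth gives 0, best alternative gives -7.
Others bid (3, 10, 10, 3): truth gives 0, best alternative gives -7.
(Remaining 250 profiles checked similarly; truth is weakly best in each.)
In every case the truthful bid is at least as good as any alternative, so it is a dominant strategy.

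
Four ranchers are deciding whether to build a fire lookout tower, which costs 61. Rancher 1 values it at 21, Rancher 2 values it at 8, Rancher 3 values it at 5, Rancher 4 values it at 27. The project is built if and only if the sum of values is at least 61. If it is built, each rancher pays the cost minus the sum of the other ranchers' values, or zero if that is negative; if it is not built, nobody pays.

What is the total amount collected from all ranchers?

Total value 61 ≥ cost 61, so it is built.
Rancher 1: others sum to 40; max(0, 61 - 40) = 21.
Rancher 2: others sum to 53; max(0, 61 - 53) = 8.
Rancher 3: others sum to 56; max(0, 61 - 56) = 5.
Rancher 4: others sum to 34; max(0, 61 - 34) = 27.
Total collected = 21 + 8 + 5 + 27 = 61.

61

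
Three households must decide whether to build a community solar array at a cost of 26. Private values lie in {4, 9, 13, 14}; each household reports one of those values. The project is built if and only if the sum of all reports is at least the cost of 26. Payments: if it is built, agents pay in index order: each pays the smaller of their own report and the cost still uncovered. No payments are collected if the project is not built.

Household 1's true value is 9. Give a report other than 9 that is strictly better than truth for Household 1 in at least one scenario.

4

Suppose Household 2 reports 9 and Household 3 reports 13.
Report 9: project built, pays 9, utility 9 - 9 = 0.
Report 4: project built, pays 4, utility 9 - 4 = 5.
So reporting 4 beats truth here (5 > 0).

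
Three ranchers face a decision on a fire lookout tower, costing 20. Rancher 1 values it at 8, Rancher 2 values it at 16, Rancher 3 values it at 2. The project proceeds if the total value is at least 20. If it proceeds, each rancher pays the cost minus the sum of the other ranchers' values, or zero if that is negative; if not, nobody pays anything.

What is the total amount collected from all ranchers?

12

Total value 26 ≥ cost 20, so it is built.
Rancher 1: others sum to 18; max(0, 20 - 18) = 2.
Rancher 2: others sum to 10; max(0, 20 - 10) = 10.
Rancher 3: others sum to 24; max(0, 20 - 24) = 0.
Total collected = 2 + 10 + 0 = 12.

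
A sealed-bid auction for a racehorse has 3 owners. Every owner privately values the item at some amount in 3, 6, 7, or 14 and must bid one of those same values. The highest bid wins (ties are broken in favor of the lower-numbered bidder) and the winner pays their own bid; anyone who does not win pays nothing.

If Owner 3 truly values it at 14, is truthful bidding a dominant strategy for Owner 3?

Consider the case where Owner 1 bids 3 and Owner 2 bids 3.
Truthful bid 14: wins, pays 14, utility 14 - 14 = 0.
Bid 6 instead: wins, pays 6, utility 14 - 6 = 8.
Since 8 > 0, bidding 6 is strictly better here, so truthful bidding is not dominant.

No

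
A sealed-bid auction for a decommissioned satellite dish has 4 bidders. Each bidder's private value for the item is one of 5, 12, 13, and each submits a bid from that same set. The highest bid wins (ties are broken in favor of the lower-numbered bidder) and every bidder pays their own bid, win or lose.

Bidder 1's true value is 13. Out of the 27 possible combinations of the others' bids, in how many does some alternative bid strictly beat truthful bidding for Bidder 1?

Others bid (5, 5, 5): truth gives 0; bid 5 gives 8 > 0. Violating.
Others bid (5, 5, 12): truth gives 0; bid 12 gives 1 > 0. Violating.
Others bid (5, 12, 5): truth gives 0; bid 12 gives 1 > 0. Violating.
Others bid (5, 12, 12): truth gives 0; bid 12 gives 1 > 0. Violating.
Others bid (5, 5, 13): truth gives 0; no alternative beats it.
Others bid (5, 12, 13): truth gives 0; no alternative beats it.
(Checking all 27 profiles: 8 have a profitable deviation, 19 do not.)

8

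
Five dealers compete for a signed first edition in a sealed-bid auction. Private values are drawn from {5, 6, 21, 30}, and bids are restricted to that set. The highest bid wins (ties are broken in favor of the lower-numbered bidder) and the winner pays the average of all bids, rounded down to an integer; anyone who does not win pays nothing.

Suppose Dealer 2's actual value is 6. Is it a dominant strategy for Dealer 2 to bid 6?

Yes

Check each profile of the others' bids and compare truth against every alternative bid.
Others bid (5, 5, 5, 5): truth gives 1, best alternative gives 0.
Others bid (5, 5, 5, 6): truth gives 1, best alternative gives 0.
Others bid (5, 5, 6, 5): truth gives 1, best alternative gives 0.
Others bid (5, 5, 6, 6): truth gives 1, best alternative gives 0.
Others bid (5, 6, 5, 5): truth gives 1, best alternative gives 0.
Others bid (5, 6, 5, 6): truth gives 1, best alternative gives 0.
(Remaining 250 profiles checked similarly; truth is weakly best in each.)
In every case the truthful bid is at least as good as any alternative, so it is a dominant strategy.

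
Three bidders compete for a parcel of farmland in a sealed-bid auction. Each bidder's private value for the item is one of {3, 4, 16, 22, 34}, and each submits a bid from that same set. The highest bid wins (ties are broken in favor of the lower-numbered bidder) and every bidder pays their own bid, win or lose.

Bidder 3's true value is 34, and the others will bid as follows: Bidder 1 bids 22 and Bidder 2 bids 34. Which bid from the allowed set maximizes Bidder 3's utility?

Bid 3: loses but pays 3, utility -3.
Bid 4: loses but pays 4, utility -4.
Bid 16: loses but pays 16, utility -16.
Bid 22: loses but pays 22, utility -22.
Bid 34: loses but pays 34, utility -34.
The best choice is 3 with utility -3.

3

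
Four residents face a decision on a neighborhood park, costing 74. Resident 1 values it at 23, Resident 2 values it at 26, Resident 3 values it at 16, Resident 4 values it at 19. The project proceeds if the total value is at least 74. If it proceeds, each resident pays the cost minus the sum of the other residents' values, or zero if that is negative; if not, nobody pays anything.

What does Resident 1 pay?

13

Total value 84 ≥ cost 74, so the project is built.
The other residents' values sum to 61.
Cost minus that sum is 74 - 61 = 13.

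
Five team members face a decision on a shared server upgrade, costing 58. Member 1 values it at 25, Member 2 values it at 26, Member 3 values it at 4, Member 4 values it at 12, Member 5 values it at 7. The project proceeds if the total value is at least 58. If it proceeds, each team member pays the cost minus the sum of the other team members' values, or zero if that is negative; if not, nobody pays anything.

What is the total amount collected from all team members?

Total value 74 ≥ cost 58, so it is built.
Member 1: others sum to 49; max(0, 58 - 49) = 9.
Member 2: others sum to 48; max(0, 58 - 48) = 10.
Member 3: others sum to 70; max(0, 58 - 70) = 0.
Member 4: others sum to 62; max(0, 58 - 62) = 0.
Member 5: others sum to 67; max(0, 58 - 67) = 0.
Total collected = 9 + 10 + 0 + 0 + 0 = 19.

19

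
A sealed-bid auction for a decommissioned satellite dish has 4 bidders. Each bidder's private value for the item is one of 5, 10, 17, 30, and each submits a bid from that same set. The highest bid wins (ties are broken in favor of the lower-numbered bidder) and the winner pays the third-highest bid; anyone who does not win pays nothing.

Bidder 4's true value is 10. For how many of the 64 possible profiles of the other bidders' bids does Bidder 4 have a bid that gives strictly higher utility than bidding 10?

Others bid (5, 5, 10): truth gives 0; bid 17 gives 5 > 0. Violating.
Others bid (5, 5, 17): truth gives 0; bid 30 gives 5 > 0. Violating.
Others bid (5, 10, 5): truth gives 0; bid 17 gives 5 > 0. Violating.
Others bid (5, 17, 5): truth gives 0; bid 30 gives 5 > 0. Violating.
Others bid (5, 5, 5): truth gives 5; no alternative beats it.
Others bid (5, 5, 30): truth gives 0; no alternative beats it.
(Checking all 64 profiles: 6 have a profitable deviation, 58 do not.)

6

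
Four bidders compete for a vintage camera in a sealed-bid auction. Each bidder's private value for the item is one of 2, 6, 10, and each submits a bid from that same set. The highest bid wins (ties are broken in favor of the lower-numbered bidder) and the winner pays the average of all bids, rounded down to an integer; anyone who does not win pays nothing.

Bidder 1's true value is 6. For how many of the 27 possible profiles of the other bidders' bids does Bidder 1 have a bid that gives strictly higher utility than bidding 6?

Others bid (2, 2, 2): truth gives 3; bid 2 gives 4 > 3. Violating.
Others bid (2, 2, 6): truth gives 2; no alternative beats it.
Others bid (2, 2, 10): truth gives 0; no alternative beats it.
(Checking all 27 profiles: 1 has a profitable deviation, 26 do not.)

1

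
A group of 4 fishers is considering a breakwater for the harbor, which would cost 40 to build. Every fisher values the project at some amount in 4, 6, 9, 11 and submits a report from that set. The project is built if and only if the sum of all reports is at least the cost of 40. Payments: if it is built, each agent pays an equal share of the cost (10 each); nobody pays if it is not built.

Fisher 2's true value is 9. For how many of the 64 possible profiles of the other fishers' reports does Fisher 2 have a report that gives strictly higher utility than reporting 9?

Others report (9, 11, 11): truth gives -1; report 4 gives 0 > -1. Violating.
Others report (11, 9, 11): truth gives -1; report 4 gives 0 > -1. Violating.
Others report (11, 11, 9): truth gives -1; report 4 gives 0 > -1. Violating.
Others report (11, 11, 11): truth gives -1; report 4 gives 0 > -1. Violating.
Others report (4, 4, 4): truth gives 0; no alternative beats it.
Others report (4, 4, 6): truth gives 0; no alternative beats it.
(Checking all 64 profiles: 4 have a profitable deviation, 60 do not.)

4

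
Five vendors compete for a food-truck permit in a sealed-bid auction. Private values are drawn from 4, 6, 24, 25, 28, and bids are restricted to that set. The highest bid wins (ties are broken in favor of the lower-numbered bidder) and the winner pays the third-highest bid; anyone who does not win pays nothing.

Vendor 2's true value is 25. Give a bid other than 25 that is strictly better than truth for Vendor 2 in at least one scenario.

28

Suppose Vendor 1 bids 4, Vendor 3 bids 4, Vendor 4 bids 4 and Vendor 5 bids 28.
Bid 25: loses, pays 0, utility 0.
Bid 28: wins, pays 4, utility 25 - 4 = 21.
So bidding 28 beats truth here (21 > 0).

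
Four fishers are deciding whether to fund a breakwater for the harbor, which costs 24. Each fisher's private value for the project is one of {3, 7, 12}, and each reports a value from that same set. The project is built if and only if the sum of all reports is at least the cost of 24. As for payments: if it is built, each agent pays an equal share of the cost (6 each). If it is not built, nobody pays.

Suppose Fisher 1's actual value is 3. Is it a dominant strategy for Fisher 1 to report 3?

Check each profile of the others' reports and compare truth against every alternative report.
Others report (3, 3, 12): truth gives 0, best alternative gives -3.
Others report (3, 7, 7): truth gives 0, best alternative gives -3.
Others report (3, 12, 3): truth gives 0, best alternative gives -3.
Others report (7, 3, 7): truth gives 0, best alternative gives -3.
Others report (7, 7, 3): truth gives 0, best alternative gives -3.
Others report (12, 3, 3): truth gives 0, best alternative gives -3.
(Remaining 21 profiles checked similarly; truth is weakly best in each.)
In every case the truthful report is at least as good as any alternative, so it is a dominant strategy.

Yes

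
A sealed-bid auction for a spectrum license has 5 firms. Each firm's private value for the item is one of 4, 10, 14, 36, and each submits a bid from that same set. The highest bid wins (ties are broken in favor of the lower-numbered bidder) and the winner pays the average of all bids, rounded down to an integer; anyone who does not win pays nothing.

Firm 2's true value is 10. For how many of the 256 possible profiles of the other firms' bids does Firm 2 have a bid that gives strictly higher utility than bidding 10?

19

Others bid (4, 4, 4, 14): truth gives 0; bid 14 gives 2 > 0. Violating.
Others bid (4, 4, 10, 14): truth gives 0; bid 14 gives 1 > 0. Violating.
Others bid (4, 4, 14, 4): truth gives 0; bid 14 gives 2 > 0. Violating.
Others bid (4, 4, 14, 10): truth gives 0; bid 14 gives 1 > 0. Violating.
Others bid (4, 4, 4, 4): truth gives 5; no alternative beats it.
Others bid (4, 4, 4, 10): truth gives 4; no alternative beats it.
(Checking all 256 profiles: 19 have a profitable deviation, 237 do not.)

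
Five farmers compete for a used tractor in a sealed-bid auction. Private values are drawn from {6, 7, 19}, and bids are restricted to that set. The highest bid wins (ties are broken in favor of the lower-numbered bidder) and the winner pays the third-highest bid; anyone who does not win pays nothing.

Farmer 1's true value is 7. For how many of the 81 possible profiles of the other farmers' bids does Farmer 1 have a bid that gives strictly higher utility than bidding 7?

Others bid (6, 6, 6, 19): truth gives 0; bid 19 gives 1 > 0. Violating.
Others bid (6, 6, 19, 6): truth gives 0; bid 19 gives 1 > 0. Violating.
Others bid (6, 19, 6, 6): truth gives 0; bid 19 gives 1 > 0. Violating.
Others bid (19, 6, 6, 6): truth gives 0; bid 19 gives 1 > 0. Violating.
Others bid (6, 6, 6, 6): truth gives 1; no alternative beats it.
Others bid (6, 6, 6, 7): truth gives 1; no alternative beats it.
(Checking all 81 profiles: 4 have a profitable deviation, 77 do not.)

4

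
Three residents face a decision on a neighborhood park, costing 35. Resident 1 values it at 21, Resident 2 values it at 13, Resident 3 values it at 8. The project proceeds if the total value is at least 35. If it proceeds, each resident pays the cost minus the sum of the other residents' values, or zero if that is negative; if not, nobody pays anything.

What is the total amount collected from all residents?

Total value 42 ≥ cost 35, so it is built.
Resident 1: others sum to 21; max(0, 35 - 21) = 14.
Resident 2: others sum to 29; max(0, 35 - 29) = 6.
Resident 3: others sum to 34; max(0, 35 - 34) = 1.
Total collected = 14 + 6 + 1 = 21.

21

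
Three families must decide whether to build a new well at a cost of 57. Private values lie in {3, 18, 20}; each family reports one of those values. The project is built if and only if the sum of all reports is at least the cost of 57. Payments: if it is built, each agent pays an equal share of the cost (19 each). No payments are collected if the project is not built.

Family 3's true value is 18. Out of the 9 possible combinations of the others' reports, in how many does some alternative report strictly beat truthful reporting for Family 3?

1

Others report (20, 20): truth gives -1; report 3 gives 0 > -1. Violating.
Others report (3, 3): truth gives 0; no alternative beats it.
Others report (3, 18): truth gives 0; no alternative beats it.
(Checking all 9 profiles: 1 has a profitable deviation, 8 do not.)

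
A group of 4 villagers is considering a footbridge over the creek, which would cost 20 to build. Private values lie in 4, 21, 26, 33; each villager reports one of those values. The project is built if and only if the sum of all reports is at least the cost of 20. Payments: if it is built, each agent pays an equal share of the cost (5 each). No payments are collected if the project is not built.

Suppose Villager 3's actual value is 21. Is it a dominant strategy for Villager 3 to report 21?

Check each profile of the others' reports and compare truth against every alternative report.
Others report (4, 4, 4): truth gives 16, best alternative gives 16.
Others report (4, 4, 21): truth gives 16, best alternative gives 16.
Others report (4, 4, 26): truth gives 16, best alternative gives 16.
Others report (4, 4, 33): truth gives 16, best alternative gives 16.
Others report (4, 21, 4): truth gives 16, best alternative gives 16.
Others report (4, 21, 21): truth gives 16, best alternative gives 16.
(Remaining 58 profiles checked similarly; truth is weakly best in each.)
In every case the truthful report is at least as good as any alternative, so it is a dominant strategy.

Yes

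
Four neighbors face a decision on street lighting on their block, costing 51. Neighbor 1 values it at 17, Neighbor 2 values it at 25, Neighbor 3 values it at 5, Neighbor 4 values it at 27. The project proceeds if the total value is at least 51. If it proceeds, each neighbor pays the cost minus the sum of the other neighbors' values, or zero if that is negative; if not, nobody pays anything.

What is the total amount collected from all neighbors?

6

Total value 74 ≥ cost 51, so it is built.
Neighbor 1: others sum to 57; max(0, 51 - 57) = 0.
Neighbor 2: others sum to 49; max(0, 51 - 49) = 2.
Neighbor 3: others sum to 69; max(0, 51 - 69) = 0.
Neighbor 4: others sum to 47; max(0, 51 - 47) = 4.
Total collected = 0 + 2 + 0 + 4 = 6.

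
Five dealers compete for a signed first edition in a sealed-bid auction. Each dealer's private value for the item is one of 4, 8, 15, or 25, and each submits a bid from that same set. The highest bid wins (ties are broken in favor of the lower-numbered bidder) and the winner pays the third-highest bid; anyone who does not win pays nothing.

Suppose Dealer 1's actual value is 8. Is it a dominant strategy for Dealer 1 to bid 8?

Consider the case where Dealer 2 bids 4, Dealer 3 bids 4, Dealer 4 bids 4 and Dealer 5 bids 15.
Truthful bid 8: loses, pays 0, utility 0.
Bid 15 instead: wins, pays 4, utility 8 - 4 = 4.
Since 4 > 0, bidding 15 is strictly better here, so truthful bidding is not dominant.

No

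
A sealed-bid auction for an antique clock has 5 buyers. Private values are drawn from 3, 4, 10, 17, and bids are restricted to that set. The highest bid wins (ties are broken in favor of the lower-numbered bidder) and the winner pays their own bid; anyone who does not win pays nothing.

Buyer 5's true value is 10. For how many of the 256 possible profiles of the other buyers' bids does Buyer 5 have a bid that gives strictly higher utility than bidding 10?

Others bid (3, 3, 3, 3): truth gives 0; bid 4 gives 6 > 0. Violating.
Others bid (3, 3, 3, 4): truth gives 0; no alternative beats it.
Others bid (3, 3, 3, 10): truth gives 0; no alternative beats it.
(Checking all 256 profiles: 1 has a profitable deviation, 255 do not.)

1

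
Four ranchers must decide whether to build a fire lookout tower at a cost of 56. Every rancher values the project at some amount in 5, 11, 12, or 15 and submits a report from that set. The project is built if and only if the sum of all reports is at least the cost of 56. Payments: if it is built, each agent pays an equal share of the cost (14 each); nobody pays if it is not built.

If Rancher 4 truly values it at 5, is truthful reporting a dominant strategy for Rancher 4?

Check each profile of the others' reports and compare truth against every alternative report.
Others report (15, 15, 15): truth gives 0, best alternative gives -9.
Others report (5, 5, 5): truth gives 0, best alternative gives 0.
Others report (5, 5, 11): truth gives 0, best alternative gives 0.
Others report (5, 5, 12): truth gives 0, best alternative gives 0.
Others report (5, 5, 15): truth gives 0, best alternative gives 0.
Others report (5, 11, 5): truth gives 0, best alternative gives 0.
(Remaining 58 profiles checked similarly; truth is weakly best in each.)
In every case the truthful report is at least as good as any alternative, so it is a dominant strategy.

Yes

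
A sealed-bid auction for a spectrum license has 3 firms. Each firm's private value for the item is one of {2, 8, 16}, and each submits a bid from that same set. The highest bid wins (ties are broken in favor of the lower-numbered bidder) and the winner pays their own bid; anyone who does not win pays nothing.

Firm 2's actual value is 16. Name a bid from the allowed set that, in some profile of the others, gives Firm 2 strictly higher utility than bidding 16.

Suppose Firm 1 bids 2 and Firm 3 bids 2.
Bid 16: wins, pays 16, utility 16 - 16 = 0.
Bid 8: wins, pays 8, utility 16 - 8 = 8.
So bidding 8 beats truth here (8 > 0).

8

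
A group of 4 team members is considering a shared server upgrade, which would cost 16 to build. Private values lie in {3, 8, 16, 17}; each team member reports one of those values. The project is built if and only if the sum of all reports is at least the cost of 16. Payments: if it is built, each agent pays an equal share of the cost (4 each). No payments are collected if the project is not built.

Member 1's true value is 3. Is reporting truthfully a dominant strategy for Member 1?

Yes

Check each profile of the others' reports and compare truth against every alternative report.
Others report (3, 3, 3): truth gives 0, best alternative gives -1.
Others report (3, 3, 8): truth gives -1, best alternative gives -1.
Others report (3, 3, 16): truth gives -1, best alternative gives -1.
Others report (3, 3, 17): truth gives -1, best alternative gives -1.
Others report (3, 8, 3): truth gives -1, best alternative gives -1.
Others report (3, 8, 8): truth gives -1, best alternative gives -1.
(Remaining 58 profiles checked similarly; truth is weakly best in each.)
In every case the truthful report is at least as good as any alternative, so it is a dominant strategy.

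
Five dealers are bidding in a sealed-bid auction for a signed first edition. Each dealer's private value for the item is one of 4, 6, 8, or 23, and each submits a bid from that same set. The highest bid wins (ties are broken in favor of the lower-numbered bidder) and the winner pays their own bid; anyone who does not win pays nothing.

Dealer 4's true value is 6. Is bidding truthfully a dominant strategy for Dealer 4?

Check each profile of the others' bids and compare truth against every alternative bid.
Others bid (4, 4, 4, 4): truth gives 0, best alternative gives 0.
Others bid (4, 4, 4, 6): truth gives 0, best alternative gives 0.
Others bid (4, 4, 4, 8): truth gives 0, best alternative gives 0.
Others bid (4, 4, 4, 23): truth gives 0, best alternative gives 0.
Others bid (4, 4, 6, 4): truth gives 0, best alternative gives 0.
Others bid (4, 4, 6, 6): truth gives 0, best alternative gives 0.
(Remaining 250 profiles checked similarly; truth is weakly best in each.)
In every case the truthful bid is at least as good as any alternative, so it is a dominant strategy.

Yes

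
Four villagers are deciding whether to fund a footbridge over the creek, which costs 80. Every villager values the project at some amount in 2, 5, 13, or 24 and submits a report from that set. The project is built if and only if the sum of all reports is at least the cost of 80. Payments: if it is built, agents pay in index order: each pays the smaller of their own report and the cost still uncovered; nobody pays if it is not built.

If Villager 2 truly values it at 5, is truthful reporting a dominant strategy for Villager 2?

Check each profile of the others' reports and compare truth against every alternative report.
Others report (2, 2, 2): truth gives 0, best alternative gives 0.
Others report (2, 2, 5): truth gives 0, best alternative gives 0.
Others report (2, 2, 13): truth gives 0, best alternative gives 0.
Others report (2, 2, 24): truth gives 0, best alternative gives 0.
Others report (2, 5, 2): truth gives 0, best alternative gives 0.
Others report (2, 5, 5): truth gives 0, best alternative gives 0.
(Remaining 58 profiles checked similarly; truth is weakly best in each.)
In every case the truthful report is at least as good as any alternative, so it is a dominant strategy.

Yes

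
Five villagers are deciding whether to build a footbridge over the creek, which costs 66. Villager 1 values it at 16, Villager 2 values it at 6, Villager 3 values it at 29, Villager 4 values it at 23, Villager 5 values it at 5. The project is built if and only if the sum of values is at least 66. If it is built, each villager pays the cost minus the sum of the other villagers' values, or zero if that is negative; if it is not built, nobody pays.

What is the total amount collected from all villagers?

29

Total value 79 ≥ cost 66, so it is built.
Villager 1: others sum to 63; max(0, 66 - 63) = 3.
Villager 2: others sum to 73; max(0, 66 - 73) = 0.
Villager 3: others sum to 50; max(0, 66 - 50) = 16.
Villager 4: others sum to 56; max(0, 66 - 56) = 10.
Villager 5: others sum to 74; max(0, 66 - 74) = 0.
Total collected = 3 + 0 + 16 + 10 + 0 = 29.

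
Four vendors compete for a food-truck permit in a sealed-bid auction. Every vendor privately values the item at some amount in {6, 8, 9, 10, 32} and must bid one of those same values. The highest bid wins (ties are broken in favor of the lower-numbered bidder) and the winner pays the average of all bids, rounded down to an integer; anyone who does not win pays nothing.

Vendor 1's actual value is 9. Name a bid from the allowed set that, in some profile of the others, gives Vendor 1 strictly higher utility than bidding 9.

10

Suppose Vendor 2 bids 6, Vendor 3 bids 6 and Vendor 4 bids 10.
Bid 9: loses, pays 0, utility 0.
Bid 10: wins, pays 8, utility 9 - 8 = 1.
So bidding 10 beats truth here (1 > 0).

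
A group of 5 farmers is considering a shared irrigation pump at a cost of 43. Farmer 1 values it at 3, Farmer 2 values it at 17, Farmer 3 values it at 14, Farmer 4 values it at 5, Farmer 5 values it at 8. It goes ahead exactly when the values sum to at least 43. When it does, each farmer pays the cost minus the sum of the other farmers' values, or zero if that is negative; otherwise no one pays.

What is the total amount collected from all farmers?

Total value 47 ≥ cost 43, so it is built.
Farmer 1: others sum to 44; max(0, 43 - 44) = 0.
Farmer 2: others sum to 30; max(0, 43 - 30) = 13.
Farmer 3: others sum to 33; max(0, 43 - 33) = 10.
Farmer 4: others sum to 42; max(0, 43 - 42) = 1.
Farmer 5: others sum to 39; max(0, 43 - 39) = 4.
Total collected = 0 + 13 + 10 + 1 + 4 = 28.

28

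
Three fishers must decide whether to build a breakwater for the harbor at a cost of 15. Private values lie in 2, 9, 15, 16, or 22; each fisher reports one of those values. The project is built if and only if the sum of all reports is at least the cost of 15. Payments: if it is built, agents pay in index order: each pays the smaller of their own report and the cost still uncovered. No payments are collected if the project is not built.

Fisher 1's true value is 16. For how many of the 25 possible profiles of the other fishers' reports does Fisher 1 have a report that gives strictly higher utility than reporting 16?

Others report (2, 9): truth gives 1; report 9 gives 7 > 1. Violating.
Others report (2, 15): truth gives 1; report 2 gives 14 > 1. Violating.
Others report (2, 16): truth gives 1; report 2 gives 14 > 1. Violating.
Others report (2, 22): truth gives 1; report 2 gives 14 > 1. Violating.
Others report (2, 2): truth gives 1; no alternative beats it.
(Checking all 25 profiles: 24 have a profitable deviation, 1 does not.)

24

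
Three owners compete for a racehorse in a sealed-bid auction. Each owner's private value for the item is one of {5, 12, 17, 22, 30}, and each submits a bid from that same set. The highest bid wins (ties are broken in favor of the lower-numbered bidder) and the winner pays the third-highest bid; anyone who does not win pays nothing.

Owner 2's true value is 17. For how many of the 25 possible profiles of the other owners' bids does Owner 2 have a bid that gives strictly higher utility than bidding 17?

Others bid (5, 22): truth gives 0; bid 22 gives 12 > 0. Violating.
Others bid (5, 30): truth gives 0; bid 30 gives 12 > 0. Violating.
Others bid (12, 22): truth gives 0; bid 22 gives 5 > 0. Violating.
Others bid (12, 30): truth gives 0; bid 30 gives 5 > 0. Violating.
Others bid (5, 5): truth gives 12; no alternative beats it.
Others bid (5, 12): truth gives 12; no alternative beats it.
(Checking all 25 profiles: 8 have a profitable deviation, 17 do not.)

8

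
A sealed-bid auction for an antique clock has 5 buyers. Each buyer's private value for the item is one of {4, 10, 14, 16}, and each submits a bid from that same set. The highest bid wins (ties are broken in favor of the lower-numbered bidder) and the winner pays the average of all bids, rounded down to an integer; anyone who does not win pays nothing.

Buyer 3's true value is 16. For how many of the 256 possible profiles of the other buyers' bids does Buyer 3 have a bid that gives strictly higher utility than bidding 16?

11

Others bid (4, 4, 4, 4): truth gives 10; bid 10 gives 11 > 10. Violating.
Others bid (4, 4, 4, 10): truth gives 9; bid 10 gives 10 > 9. Violating.
Others bid (4, 4, 10, 4): truth gives 9; bid 10 gives 10 > 9. Violating.
Others bid (4, 4, 10, 10): truth gives 8; bid 10 gives 9 > 8. Violating.
Others bid (4, 4, 4, 14): truth gives 8; no alternative beats it.
Others bid (4, 4, 4, 16): truth gives 8; no alternative beats it.
(Checking all 256 profiles: 11 have a profitable deviation, 245 do not.)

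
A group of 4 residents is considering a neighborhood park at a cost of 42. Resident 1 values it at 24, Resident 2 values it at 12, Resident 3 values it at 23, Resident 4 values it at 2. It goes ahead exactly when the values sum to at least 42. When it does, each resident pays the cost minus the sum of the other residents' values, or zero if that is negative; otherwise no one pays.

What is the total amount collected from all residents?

9

Total value 61 ≥ cost 42, so it is built.
Resident 1: others sum to 37; max(0, 42 - 37) = 5.
Resident 2: others sum to 49; max(0, 42 - 49) = 0.
Resident 3: others sum to 38; max(0, 42 - 38) = 4.
Resident 4: others sum to 59; max(0, 42 - 59) = 0.
Total collected = 5 + 0 + 4 + 0 = 9.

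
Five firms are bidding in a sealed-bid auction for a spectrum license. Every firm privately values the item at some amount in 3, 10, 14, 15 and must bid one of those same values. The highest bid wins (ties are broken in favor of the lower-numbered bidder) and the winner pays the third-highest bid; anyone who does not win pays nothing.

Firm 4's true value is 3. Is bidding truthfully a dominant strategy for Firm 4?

Check each profile of the others' bids and compare truth against every alternative bid.
Others bid (3, 3, 3, 3): truth gives 0, best alternative gives 0.
Others bid (3, 3, 3, 10): truth gives 0, best alternative gives 0.
Others bid (3, 3, 3, 14): truth gives 0, best alternative gives 0.
Others bid (3, 3, 3, 15): truth gives 0, best alternative gives 0.
Others bid (3, 3, 10, 3): truth gives 0, best alternative gives 0.
Others bid (3, 3, 10, 10): truth gives 0, best alternative gives 0.
(Remaining 250 profiles checked similarly; truth is weakly best in each.)
In every case the truthful bid is at least as good as any alternative, so it is a dominant strategy.

Yes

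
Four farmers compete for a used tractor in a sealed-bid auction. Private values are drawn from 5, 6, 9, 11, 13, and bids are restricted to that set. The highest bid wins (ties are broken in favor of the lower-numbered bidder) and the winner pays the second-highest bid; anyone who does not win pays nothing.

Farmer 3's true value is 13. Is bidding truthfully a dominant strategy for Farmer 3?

Check each profile of the others' bids and compare truth against every alternative bid.
Others bid (5, 11, 5): truth gives 2, best alternative gives 0.
Others bid (5, 11, 6): truth gives 2, best alternative gives 0.
Others bid (5, 11, 9): truth gives 2, best alternative gives 0.
Others bid (5, 11, 11): truth gives 2, best alternative gives 0.
Others bid (6, 11, 5): truth gives 2, best alternative gives 0.
Others bid (6, 11, 6): truth gives 2, best alternative gives 0.
(Remaining 119 profiles checked similarly; truth is weakly best in each.)
In every case the truthful bid is at least as good as any alternative, so it is a dominant strategy.

Yes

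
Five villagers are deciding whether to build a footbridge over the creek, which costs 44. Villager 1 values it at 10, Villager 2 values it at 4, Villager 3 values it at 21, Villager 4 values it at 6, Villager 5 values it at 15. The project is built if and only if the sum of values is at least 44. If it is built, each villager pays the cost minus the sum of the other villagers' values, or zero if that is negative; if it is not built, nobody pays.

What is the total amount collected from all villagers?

Total value 56 ≥ cost 44, so it is built.
Villager 1: others sum to 46; max(0, 44 - 46) = 0.
Villager 2: others sum to 52; max(0, 44 - 52) = 0.
Villager 3: others sum to 35; max(0, 44 - 35) = 9.
Villager 4: others sum to 50; max(0, 44 - 50) = 0.
Villager 5: others sum to 41; max(0, 44 - 41) = 3.
Total collected = 0 + 0 + 9 + 0 + 3 = 12.

12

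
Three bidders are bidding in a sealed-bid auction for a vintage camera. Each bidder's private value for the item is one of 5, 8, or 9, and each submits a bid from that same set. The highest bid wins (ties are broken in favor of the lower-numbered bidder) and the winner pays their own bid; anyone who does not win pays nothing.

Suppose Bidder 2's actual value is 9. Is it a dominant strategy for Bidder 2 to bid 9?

No

Consider the case where Bidder 1 bids 5 and Bidder 3 bids 5.
Truthful bid 9: wins, pays 9, utility 9 - 9 = 0.
Bid 8 instead: wins, pays 8, utility 9 - 8 = 1.
Since 1 > 0, bidding 8 is strictly better here, so truthful bidding is not dominant.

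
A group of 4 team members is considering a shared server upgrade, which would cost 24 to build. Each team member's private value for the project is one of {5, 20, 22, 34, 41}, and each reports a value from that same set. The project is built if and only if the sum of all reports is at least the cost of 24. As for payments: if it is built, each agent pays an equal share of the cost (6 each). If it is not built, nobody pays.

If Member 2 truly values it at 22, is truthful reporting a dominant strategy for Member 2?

Yes

Check each profile of the others' reports and compare truth against every alternative report.
Others report (5, 5, 5): truth gives 16, best alternative gives 16.
Others report (5, 5, 20): truth gives 16, best alternative gives 16.
Others report (5, 5, 22): truth gives 16, best alternative gives 16.
Others report (5, 5, 34): truth gives 16, best alternative gives 16.
Others report (5, 5, 41): truth gives 16, best alternative gives 16.
Others report (5, 20, 5): truth gives 16, best alternative gives 16.
(Remaining 119 profiles checked similarly; truth is weakly best in each.)
In every case the truthful report is at least as good as any alternative, so it is a dominant strategy.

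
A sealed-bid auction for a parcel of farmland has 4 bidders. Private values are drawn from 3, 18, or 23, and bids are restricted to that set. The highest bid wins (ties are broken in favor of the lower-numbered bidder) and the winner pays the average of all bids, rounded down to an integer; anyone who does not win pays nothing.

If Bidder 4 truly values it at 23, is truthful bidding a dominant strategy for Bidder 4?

No

Consider the case where Bidder 1 bids 3, Bidder 2 bids 3 and Bidder 3 bids 3.
Truthful bid 23: wins, pays 8, utility 23 - 8 = 15.
Bid 18 instead: wins, pays 6, utility 23 - 6 = 17.
Since 17 > 15, bidding 18 is strictly better here, so truthful bidding is not dominant.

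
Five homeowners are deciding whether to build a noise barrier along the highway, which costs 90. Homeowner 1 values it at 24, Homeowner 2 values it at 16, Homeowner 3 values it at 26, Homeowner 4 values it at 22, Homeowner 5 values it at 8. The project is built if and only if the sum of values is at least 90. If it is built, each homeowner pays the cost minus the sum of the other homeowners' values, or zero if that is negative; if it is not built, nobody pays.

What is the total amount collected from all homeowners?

Total value 96 ≥ cost 90, so it is built.
Homeowner 1: others sum to 72; max(0, 90 - 72) = 18.
Homeowner 2: others sum to 80; max(0, 90 - 80) = 10.
Homeowner 3: others sum to 70; max(0, 90 - 70) = 20.
Homeowner 4: others sum to 74; max(0, 90 - 74) = 16.
Homeowner 5: others sum to 88; max(0, 90 - 88) = 2.
Total collected = 18 + 10 + 20 + 16 + 2 = 66.

66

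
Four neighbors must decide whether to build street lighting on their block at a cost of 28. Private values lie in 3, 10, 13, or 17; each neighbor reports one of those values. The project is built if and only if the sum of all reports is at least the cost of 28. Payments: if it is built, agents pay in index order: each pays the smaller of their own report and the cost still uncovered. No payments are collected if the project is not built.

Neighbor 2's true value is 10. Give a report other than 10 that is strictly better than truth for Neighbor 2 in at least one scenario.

Suppose Neighbor 1 reports 3, Neighbor 3 reports 10 and Neighbor 4 reports 13.
Report 10: project built, pays 10, utility 10 - 10 = 0.
Report 3: project built, pays 3, utility 10 - 3 = 7.
So reporting 3 beats truth here (7 > 0).

3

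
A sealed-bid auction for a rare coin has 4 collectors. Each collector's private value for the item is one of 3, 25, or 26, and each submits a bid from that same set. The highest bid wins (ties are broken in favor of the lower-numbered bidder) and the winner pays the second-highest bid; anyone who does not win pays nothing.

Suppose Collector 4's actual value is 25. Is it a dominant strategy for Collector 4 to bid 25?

Check each profile of the others' bids and compare truth against every alternative bid.
Others bid (3, 3, 3): truth gives 22, best alternative gives 22.
Others bid (3, 3, 25): truth gives 0, best alternative gives 0.
Others bid (3, 3, 26): truth gives 0, best alternative gives 0.
Others bid (3, 25, 3): truth gives 0, best alternative gives 0.
Others bid (3, 25, 25): truth gives 0, best alternative gives 0.
Others bid (3, 25, 26): truth gives 0, best alternative gives 0.
(Remaining 21 profiles checked similarly; truth is weakly best in each.)
In every case the truthful bid is at least as good as any alternative, so it is a dominant strategy.

Yes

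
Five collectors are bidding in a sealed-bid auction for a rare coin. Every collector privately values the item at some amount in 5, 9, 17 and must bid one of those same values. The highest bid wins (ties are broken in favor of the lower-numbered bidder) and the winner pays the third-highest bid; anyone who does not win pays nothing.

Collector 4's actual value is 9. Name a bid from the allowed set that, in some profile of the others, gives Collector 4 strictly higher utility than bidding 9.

Suppose Collector 1 bids 5, Collector 2 bids 5, Collector 3 bids 5 and Collector 5 bids 17.
Bid 9: loses, pays 0, utility 0.
Bid 17: wins, pays 5, utility 9 - 5 = 4.
So bidding 17 beats truth here (4 > 0).

17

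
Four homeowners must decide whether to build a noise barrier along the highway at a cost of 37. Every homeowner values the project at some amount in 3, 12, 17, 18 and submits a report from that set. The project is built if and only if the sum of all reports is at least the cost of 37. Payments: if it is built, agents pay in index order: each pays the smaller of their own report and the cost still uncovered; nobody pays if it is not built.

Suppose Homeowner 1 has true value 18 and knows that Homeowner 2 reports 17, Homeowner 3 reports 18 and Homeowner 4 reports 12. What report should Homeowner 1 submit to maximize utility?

Report 3: project built, pays 3, utility 18 - 3 = 15.
Report 12: project built, pays 12, utility 18 - 12 = 6.
Report 17: project built, pays 17, utility 18 - 17 = 1.
Report 18: project built, pays 18, utility 18 - 18 = 0.
The best choice is 3 with utility 15.

3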